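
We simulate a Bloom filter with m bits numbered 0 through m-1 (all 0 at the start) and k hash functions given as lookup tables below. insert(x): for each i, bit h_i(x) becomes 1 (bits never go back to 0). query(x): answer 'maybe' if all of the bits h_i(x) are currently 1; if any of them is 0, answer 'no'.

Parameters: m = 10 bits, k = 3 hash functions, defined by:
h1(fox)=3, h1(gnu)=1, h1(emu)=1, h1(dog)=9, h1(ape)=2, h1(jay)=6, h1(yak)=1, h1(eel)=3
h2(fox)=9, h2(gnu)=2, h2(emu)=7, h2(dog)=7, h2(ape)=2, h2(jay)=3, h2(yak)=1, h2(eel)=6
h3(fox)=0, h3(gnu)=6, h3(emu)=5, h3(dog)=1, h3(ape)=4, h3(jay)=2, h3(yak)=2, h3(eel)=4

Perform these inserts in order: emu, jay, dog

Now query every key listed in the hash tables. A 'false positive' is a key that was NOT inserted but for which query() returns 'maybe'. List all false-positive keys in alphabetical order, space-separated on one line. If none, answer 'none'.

Answer: gnu yak

Derivation:
Start: bits=0000000000
After insert 'emu': sets bits 1 5 7 -> bits=0100010100
After insert 'jay': sets bits 2 3 6 -> bits=0111011100
After insert 'dog': sets bits 1 7 9 -> bits=0111011101
Not inserted: ape eel fox gnu yak — query each against bits=0111011101:
query ape: checks bit2=1, bit4=0 (has a 0) -> no => not a false positive
query eel: checks bit3=1, bit4=0, bit6=1 (has a 0) -> no => not a false positive
query fox: checks bit0=0, bit3=1, bit9=1 (has a 0) -> no => not a false positive
query gnu: checks bit1=1, bit2=1, bit6=1 (all 1) -> maybe => FALSE POSITIVE
query yak: checks bit1=1, bit2=1 (all 1) -> maybe => FALSE POSITIVE
False positives (alphabetical): gnu yak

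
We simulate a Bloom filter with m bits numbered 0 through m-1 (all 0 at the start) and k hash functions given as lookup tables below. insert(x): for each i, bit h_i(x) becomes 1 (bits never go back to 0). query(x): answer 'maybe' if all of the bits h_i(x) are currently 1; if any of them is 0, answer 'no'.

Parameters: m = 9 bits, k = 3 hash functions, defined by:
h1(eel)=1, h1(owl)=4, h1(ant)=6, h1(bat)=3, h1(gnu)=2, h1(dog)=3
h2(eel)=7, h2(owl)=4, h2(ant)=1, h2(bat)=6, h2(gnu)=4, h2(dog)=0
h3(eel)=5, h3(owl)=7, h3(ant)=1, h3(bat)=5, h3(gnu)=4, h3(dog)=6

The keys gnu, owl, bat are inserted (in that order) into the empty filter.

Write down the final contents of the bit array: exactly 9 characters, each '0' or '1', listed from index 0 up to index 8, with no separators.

Start: bits=000000000
After insert 'gnu': sets bits 2 4 -> bits=001010000
After insert 'owl': sets bits 4 7 -> bits=001010010
After insert 'bat': sets bits 3 5 6 -> bits=001111110

Answer: 001111110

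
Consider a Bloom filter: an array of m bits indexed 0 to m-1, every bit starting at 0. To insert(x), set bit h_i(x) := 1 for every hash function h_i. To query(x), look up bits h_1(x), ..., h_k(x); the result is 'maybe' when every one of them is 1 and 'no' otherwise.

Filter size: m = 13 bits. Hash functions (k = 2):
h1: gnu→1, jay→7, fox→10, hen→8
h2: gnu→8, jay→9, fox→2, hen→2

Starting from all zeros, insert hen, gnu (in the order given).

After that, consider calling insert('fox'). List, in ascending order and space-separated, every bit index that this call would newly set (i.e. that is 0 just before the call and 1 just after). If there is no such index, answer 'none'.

Start: bits=0000000000000
After insert 'hen': sets bits 2 8 -> bits=0010000010000
After insert 'gnu': sets bits 1 8 -> bits=0110000010000
insert 'fox' would touch bits 2 10; currently bit2=1, bit10=0
Bits that are 0 among those (would change 0->1): 10

Answer: 10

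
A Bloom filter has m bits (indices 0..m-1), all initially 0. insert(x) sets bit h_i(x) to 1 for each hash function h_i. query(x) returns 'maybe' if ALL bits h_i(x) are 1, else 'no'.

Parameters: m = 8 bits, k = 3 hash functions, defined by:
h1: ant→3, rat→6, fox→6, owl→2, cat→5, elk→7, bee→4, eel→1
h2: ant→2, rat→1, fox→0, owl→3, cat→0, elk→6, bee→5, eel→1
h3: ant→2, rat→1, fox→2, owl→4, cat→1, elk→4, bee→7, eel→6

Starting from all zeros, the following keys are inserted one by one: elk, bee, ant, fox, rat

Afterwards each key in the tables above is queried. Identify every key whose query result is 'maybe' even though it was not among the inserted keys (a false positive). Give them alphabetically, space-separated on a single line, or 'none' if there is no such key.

Answer: cat eel owl

Derivation:
Start: bits=00000000
After insert 'elk': sets bits 4 6 7 -> bits=00001011
After insert 'bee': sets bits 4 5 7 -> bits=00001111
After insert 'ant': sets bits 2 3 -> bits=00111111
After insert 'fox': sets bits 0 2 6 -> bits=10111111
After insert 'rat': sets bits 1 6 -> bits=11111111
Not inserted: cat eel owl — query each against bits=11111111:
query cat: checks bit0=1, bit1=1, bit5=1 (all 1) -> maybe => FALSE POSITIVE
query eel: checks bit1=1, bit6=1 (all 1) -> maybe => FALSE POSITIVE
query owl: checks bit2=1, bit3=1, bit4=1 (all 1) -> maybe => FALSE POSITIVE
False positives (alphabetical): cat eel owl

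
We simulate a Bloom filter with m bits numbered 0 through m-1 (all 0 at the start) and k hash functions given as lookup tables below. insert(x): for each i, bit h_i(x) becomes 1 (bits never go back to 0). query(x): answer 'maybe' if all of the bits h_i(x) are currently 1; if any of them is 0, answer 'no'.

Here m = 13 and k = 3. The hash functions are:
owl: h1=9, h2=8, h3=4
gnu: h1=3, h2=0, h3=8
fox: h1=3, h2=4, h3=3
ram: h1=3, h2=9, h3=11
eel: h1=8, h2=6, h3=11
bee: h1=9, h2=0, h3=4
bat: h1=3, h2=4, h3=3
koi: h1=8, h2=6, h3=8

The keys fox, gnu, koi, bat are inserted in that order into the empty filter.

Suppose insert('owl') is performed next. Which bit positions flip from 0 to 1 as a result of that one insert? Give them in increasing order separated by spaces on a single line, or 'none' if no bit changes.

Answer: 9

Derivation:
Start: bits=0000000000000
After insert 'fox': sets bits 3 4 -> bits=0001100000000
After insert 'gnu': sets bits 0 3 8 -> bits=1001100010000
After insert 'koi': sets bits 6 8 -> bits=1001101010000
After insert 'bat': sets bits 3 4 -> bits=1001101010000
insert 'owl' would touch bits 4 8 9; currently bit4=1, bit8=1, bit9=0
Bits that are 0 among those (would change 0->1): 9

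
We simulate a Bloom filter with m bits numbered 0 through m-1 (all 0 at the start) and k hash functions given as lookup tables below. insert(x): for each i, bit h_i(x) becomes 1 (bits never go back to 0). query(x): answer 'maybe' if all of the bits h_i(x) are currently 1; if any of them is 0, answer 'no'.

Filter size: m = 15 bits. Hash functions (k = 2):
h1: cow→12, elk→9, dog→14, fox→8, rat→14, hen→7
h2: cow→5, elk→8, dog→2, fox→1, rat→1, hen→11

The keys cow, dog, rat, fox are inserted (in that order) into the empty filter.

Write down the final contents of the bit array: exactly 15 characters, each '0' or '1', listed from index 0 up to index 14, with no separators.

Answer: 011001001000101

Derivation:
Start: bits=000000000000000
After insert 'cow': sets bits 5 12 -> bits=000001000000100
After insert 'dog': sets bits 2 14 -> bits=001001000000101
After insert 'rat': sets bits 1 14 -> bits=011001000000101
After insert 'fox': sets bits 1 8 -> bits=011001001000101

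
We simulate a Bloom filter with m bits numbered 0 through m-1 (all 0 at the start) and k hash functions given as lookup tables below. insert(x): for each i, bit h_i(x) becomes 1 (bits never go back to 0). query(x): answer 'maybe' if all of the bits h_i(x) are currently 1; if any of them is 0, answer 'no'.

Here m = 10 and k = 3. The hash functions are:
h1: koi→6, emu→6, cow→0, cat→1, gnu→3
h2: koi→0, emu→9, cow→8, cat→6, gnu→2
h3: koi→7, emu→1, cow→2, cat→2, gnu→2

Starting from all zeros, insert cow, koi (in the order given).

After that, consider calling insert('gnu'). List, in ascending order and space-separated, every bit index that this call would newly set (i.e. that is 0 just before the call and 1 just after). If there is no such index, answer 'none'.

Answer: 3

Derivation:
Start: bits=0000000000
After insert 'cow': sets bits 0 2 8 -> bits=1010000010
After insert 'koi': sets bits 0 6 7 -> bits=1010001110
insert 'gnu' would touch bits 2 3; currently bit2=1, bit3=0
Bits that are 0 among those (would change 0->1): 3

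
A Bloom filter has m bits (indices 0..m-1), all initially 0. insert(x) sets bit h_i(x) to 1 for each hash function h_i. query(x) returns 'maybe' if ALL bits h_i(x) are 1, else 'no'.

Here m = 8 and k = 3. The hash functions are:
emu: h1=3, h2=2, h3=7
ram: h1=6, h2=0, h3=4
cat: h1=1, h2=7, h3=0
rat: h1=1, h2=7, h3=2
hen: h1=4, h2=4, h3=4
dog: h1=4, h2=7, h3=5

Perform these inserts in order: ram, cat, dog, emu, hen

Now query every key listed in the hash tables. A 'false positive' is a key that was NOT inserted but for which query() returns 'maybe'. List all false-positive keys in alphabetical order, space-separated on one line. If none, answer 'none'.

Answer: rat

Derivation:
Start: bits=00000000
After insert 'ram': sets bits 0 4 6 -> bits=10001010
After insert 'cat': sets bits 0 1 7 -> bits=11001011
After insert 'dog': sets bits 4 5 7 -> bits=11001111
After insert 'emu': sets bits 2 3 7 -> bits=11111111
After insert 'hen': sets bits 4 -> bits=11111111
Not inserted: rat — query each against bits=11111111:
query rat: checks bit1=1, bit2=1, bit7=1 (all 1) -> maybe => FALSE POSITIVE
False positives (alphabetical): rat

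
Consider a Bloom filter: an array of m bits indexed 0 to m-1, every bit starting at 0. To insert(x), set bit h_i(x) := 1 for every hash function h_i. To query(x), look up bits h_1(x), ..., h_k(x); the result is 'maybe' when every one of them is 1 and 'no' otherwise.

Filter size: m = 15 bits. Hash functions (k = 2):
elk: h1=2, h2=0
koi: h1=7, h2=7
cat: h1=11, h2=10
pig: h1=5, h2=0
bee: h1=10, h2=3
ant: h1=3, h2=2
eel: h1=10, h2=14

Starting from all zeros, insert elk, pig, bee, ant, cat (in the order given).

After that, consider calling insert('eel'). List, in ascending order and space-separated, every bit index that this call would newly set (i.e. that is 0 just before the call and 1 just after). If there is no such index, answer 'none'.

Start: bits=000000000000000
After insert 'elk': sets bits 0 2 -> bits=101000000000000
After insert 'pig': sets bits 0 5 -> bits=101001000000000
After insert 'bee': sets bits 3 10 -> bits=101101000010000
After insert 'ant': sets bits 2 3 -> bits=101101000010000
After insert 'cat': sets bits 10 11 -> bits=101101000011000
insert 'eel' would touch bits 10 14; currently bit10=1, bit14=0
Bits that are 0 among those (would change 0->1): 14

Answer: 14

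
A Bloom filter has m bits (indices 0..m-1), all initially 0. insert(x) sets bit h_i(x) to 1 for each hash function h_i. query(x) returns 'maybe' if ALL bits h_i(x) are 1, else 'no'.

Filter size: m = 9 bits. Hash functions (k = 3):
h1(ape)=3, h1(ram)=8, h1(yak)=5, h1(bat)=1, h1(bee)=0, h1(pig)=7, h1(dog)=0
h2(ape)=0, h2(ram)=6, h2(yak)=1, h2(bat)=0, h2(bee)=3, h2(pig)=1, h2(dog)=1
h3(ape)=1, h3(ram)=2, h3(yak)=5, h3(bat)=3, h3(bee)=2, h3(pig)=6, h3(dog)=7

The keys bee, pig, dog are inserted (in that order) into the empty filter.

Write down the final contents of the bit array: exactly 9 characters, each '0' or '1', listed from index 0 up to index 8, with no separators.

Start: bits=000000000
After insert 'bee': sets bits 0 2 3 -> bits=101100000
After insert 'pig': sets bits 1 6 7 -> bits=111100110
After insert 'dog': sets bits 0 1 7 -> bits=111100110

Answer: 111100110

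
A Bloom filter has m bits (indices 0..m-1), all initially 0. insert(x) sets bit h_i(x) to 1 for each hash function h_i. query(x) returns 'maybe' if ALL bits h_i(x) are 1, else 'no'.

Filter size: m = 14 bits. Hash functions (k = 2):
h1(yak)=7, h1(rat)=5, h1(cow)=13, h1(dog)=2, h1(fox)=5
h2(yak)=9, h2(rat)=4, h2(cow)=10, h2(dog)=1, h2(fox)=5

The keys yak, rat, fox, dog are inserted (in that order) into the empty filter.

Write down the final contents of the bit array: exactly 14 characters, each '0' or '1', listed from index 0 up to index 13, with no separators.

Answer: 01101101010000

Derivation:
Start: bits=00000000000000
After insert 'yak': sets bits 7 9 -> bits=00000001010000
After insert 'rat': sets bits 4 5 -> bits=00001101010000
After insert 'fox': sets bits 5 -> bits=00001101010000
After insert 'dog': sets bits 1 2 -> bits=01101101010000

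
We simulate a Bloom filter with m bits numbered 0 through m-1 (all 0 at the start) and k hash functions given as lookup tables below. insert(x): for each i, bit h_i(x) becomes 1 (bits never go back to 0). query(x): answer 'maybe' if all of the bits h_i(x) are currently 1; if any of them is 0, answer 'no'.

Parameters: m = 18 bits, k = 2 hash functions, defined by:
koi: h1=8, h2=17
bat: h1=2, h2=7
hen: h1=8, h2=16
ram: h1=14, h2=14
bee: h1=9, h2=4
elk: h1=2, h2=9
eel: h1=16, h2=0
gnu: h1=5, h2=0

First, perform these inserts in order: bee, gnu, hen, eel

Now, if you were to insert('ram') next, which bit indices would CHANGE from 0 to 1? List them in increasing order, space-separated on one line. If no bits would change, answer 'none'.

Answer: 14

Derivation:
Start: bits=000000000000000000
After insert 'bee': sets bits 4 9 -> bits=000010000100000000
After insert 'gnu': sets bits 0 5 -> bits=100011000100000000
After insert 'hen': sets bits 8 16 -> bits=100011001100000010
After insert 'eel': sets bits 0 16 -> bits=100011001100000010
insert 'ram' would touch bits 14; currently bit14=0
Bits that are 0 among those (would change 0->1): 14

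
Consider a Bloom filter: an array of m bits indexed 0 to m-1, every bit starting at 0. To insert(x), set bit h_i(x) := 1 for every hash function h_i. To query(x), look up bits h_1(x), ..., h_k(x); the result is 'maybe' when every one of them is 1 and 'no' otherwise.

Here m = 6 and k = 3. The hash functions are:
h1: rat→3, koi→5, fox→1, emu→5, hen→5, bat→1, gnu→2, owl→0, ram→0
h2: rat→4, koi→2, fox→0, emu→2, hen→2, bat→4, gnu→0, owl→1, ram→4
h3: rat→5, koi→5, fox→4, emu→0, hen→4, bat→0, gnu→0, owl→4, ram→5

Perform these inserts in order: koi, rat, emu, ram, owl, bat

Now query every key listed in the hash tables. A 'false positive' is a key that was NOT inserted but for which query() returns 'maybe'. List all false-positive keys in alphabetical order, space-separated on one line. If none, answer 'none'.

Start: bits=000000
After insert 'koi': sets bits 2 5 -> bits=001001
After insert 'rat': sets bits 3 4 5 -> bits=001111
After insert 'emu': sets bits 0 2 5 -> bits=101111
After insert 'ram': sets bits 0 4 5 -> bits=101111
After insert 'owl': sets bits 0 1 4 -> bits=111111
After insert 'bat': sets bits 0 1 4 -> bits=111111
Not inserted: fox gnu hen — query each against bits=111111:
query fox: checks bit0=1, bit1=1, bit4=1 (all 1) -> maybe => FALSE POSITIVE
query gnu: checks bit0=1, bit2=1 (all 1) -> maybe => FALSE POSITIVE
query hen: checks bit2=1, bit4=1, bit5=1 (all 1) -> maybe => FALSE POSITIVE
False positives (alphabetical): fox gnu hen

Answer: fox gnu hen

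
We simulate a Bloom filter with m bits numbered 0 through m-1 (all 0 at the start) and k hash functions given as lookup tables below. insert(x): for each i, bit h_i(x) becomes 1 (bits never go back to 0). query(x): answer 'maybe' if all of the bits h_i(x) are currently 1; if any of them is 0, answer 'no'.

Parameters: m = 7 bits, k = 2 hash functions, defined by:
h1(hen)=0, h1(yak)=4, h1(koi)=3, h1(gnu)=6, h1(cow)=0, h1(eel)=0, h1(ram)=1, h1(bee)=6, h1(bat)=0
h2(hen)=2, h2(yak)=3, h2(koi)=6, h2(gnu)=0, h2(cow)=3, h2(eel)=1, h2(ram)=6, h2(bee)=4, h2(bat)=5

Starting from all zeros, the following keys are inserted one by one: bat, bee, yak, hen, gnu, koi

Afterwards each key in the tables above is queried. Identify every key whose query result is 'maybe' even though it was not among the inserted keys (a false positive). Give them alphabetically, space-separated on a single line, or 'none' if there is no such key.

Answer: cow

Derivation:
Start: bits=0000000
After insert 'bat': sets bits 0 5 -> bits=1000010
After insert 'bee': sets bits 4 6 -> bits=1000111
After insert 'yak': sets bits 3 4 -> bits=1001111
After insert 'hen': sets bits 0 2 -> bits=1011111
After insert 'gnu': sets bits 0 6 -> bits=1011111
After insert 'koi': sets bits 3 6 -> bits=1011111
Not inserted: cow eel ram — query each against bits=1011111:
query cow: checks bit0=1, bit3=1 (all 1) -> maybe => FALSE POSITIVE
query eel: checks bit0=1, bit1=0 (has a 0) -> no => not a false positive
query ram: checks bit1=0, bit6=1 (has a 0) -> no => not a false positive
False positives (alphabetical): cow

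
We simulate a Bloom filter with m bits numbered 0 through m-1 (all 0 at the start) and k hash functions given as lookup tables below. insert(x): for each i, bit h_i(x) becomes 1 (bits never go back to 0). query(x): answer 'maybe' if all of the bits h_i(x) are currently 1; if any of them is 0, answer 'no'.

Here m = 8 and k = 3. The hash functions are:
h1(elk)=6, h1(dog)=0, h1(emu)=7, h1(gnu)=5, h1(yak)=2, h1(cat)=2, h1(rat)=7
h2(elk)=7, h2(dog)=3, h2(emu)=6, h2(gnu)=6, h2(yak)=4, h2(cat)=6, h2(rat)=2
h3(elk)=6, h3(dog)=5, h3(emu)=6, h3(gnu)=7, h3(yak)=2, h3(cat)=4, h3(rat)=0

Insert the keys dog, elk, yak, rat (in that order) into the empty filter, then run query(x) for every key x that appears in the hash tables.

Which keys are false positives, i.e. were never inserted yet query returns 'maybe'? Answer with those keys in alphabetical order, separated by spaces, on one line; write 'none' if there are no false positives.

Answer: cat emu gnu

Derivation:
Start: bits=00000000
After insert 'dog': sets bits 0 3 5 -> bits=10010100
After insert 'elk': sets bits 6 7 -> bits=10010111
After insert 'yak': sets bits 2 4 -> bits=10111111
After insert 'rat': sets bits 0 2 7 -> bits=10111111
Not inserted: cat emu gnu — query each against bits=10111111:
query cat: checks bit2=1, bit4=1, bit6=1 (all 1) -> maybe => FALSE POSITIVE
query emu: checks bit6=1, bit7=1 (all 1) -> maybe => FALSE POSITIVE
query gnu: checks bit5=1, bit6=1, bit7=1 (all 1) -> maybe => FALSE POSITIVE
False positives (alphabetical): cat emu gnu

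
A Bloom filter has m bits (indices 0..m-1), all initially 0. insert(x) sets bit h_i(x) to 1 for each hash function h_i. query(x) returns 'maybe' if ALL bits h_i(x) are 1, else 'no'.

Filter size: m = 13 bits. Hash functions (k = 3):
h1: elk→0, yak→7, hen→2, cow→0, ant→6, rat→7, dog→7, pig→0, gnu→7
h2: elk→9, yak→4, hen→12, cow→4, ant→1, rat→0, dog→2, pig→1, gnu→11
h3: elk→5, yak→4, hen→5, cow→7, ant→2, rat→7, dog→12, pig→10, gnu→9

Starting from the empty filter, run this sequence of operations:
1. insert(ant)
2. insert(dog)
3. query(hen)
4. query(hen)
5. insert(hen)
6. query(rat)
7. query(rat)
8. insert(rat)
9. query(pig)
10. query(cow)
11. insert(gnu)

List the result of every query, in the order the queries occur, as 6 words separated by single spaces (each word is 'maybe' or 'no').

Start: bits=0000000000000
Op 1: insert ant -> sets bits 1 2 6 -> bits=0110001000000
Op 2: insert dog -> sets bits 2 7 12 -> bits=0110001100001
Op 3: query hen -> checks bit2=1, bit5=0, bit12=1 (has a 0) -> no
Op 4: query hen -> checks bit2=1, bit5=0, bit12=1 (has a 0) -> no
Op 5: insert hen -> sets bits 2 5 12 -> bits=0110011100001
Op 6: query rat -> checks bit0=0, bit7=1 (has a 0) -> no
Op 7: query rat -> checks bit0=0, bit7=1 (has a 0) -> no
Op 8: insert rat -> sets bits 0 7 -> bits=1110011100001
Op 9: query pig -> checks bit0=1, bit1=1, bit10=0 (has a 0) -> no
Op 10: query cow -> checks bit0=1, bit4=0, bit7=1 (has a 0) -> no
Op 11: insert gnu -> sets bits 7 9 11 -> bits=1110011101011
Query results in order: no no no no no no

Answer: no no no no no no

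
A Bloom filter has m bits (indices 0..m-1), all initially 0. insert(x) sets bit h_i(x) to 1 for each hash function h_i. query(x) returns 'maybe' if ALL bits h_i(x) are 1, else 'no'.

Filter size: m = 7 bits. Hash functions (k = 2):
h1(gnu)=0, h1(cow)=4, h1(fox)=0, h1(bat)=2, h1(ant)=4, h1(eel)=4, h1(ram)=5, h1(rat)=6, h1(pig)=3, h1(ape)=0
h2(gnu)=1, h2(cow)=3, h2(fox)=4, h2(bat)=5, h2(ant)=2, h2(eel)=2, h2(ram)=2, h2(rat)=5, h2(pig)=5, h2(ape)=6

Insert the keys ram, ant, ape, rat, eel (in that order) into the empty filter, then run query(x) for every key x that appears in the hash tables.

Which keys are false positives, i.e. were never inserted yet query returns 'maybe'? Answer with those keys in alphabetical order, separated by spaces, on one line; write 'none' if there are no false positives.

Answer: bat fox

Derivation:
Start: bits=0000000
After insert 'ram': sets bits 2 5 -> bits=0010010
After insert 'ant': sets bits 2 4 -> bits=0010110
After insert 'ape': sets bits 0 6 -> bits=1010111
After insert 'rat': sets bits 5 6 -> bits=1010111
After insert 'eel': sets bits 2 4 -> bits=1010111
Not inserted: bat cow fox gnu pig — query each against bits=1010111:
query bat: checks bit2=1, bit5=1 (all 1) -> maybe => FALSE POSITIVE
query cow: checks bit3=0, bit4=1 (has a 0) -> no => not a false positive
query fox: checks bit0=1, bit4=1 (all 1) -> maybe => FALSE POSITIVE
query gnu: checks bit0=1, bit1=0 (has a 0) -> no => not a false positive
query pig: checks bit3=0, bit5=1 (has a 0) -> no => not a false positive
False positives (alphabetical): bat fox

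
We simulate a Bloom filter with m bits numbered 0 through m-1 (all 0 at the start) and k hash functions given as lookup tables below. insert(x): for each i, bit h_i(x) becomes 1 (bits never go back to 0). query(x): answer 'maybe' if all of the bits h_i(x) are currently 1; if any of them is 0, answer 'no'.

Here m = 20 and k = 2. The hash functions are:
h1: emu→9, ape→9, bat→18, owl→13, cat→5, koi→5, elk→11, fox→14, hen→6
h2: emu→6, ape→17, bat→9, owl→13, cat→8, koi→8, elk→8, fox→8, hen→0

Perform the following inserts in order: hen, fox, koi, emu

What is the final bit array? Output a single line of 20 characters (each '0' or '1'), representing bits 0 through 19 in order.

Answer: 10000110110000100000

Derivation:
Start: bits=00000000000000000000
After insert 'hen': sets bits 0 6 -> bits=10000010000000000000
After insert 'fox': sets bits 8 14 -> bits=10000010100000100000
After insert 'koi': sets bits 5 8 -> bits=10000110100000100000
After insert 'emu': sets bits 6 9 -> bits=10000110110000100000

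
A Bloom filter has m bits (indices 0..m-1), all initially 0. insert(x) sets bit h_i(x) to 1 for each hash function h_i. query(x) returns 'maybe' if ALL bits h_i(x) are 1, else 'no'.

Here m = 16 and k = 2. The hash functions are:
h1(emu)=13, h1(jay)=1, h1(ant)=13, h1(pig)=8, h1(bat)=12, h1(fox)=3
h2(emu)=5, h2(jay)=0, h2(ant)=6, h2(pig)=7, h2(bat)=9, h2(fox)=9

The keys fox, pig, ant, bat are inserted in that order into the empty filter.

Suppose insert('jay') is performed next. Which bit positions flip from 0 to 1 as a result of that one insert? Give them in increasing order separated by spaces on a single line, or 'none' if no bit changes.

Answer: 0 1

Derivation:
Start: bits=0000000000000000
After insert 'fox': sets bits 3 9 -> bits=0001000001000000
After insert 'pig': sets bits 7 8 -> bits=0001000111000000
After insert 'ant': sets bits 6 13 -> bits=0001001111000100
After insert 'bat': sets bits 9 12 -> bits=0001001111001100
insert 'jay' would touch bits 0 1; currently bit0=0, bit1=0
Bits that are 0 among those (would change 0->1): 0 1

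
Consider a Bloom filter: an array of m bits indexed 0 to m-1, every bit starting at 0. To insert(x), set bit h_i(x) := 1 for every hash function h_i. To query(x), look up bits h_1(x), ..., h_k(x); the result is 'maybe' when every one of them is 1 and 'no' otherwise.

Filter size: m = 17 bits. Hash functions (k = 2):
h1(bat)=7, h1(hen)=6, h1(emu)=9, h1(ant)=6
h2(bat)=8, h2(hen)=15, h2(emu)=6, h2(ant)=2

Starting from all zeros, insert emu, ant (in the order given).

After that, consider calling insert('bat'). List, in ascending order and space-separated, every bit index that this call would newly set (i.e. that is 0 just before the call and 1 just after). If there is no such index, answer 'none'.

Start: bits=00000000000000000
After insert 'emu': sets bits 6 9 -> bits=00000010010000000
After insert 'ant': sets bits 2 6 -> bits=00100010010000000
insert 'bat' would touch bits 7 8; currently bit7=0, bit8=0
Bits that are 0 among those (would change 0->1): 7 8

Answer: 7 8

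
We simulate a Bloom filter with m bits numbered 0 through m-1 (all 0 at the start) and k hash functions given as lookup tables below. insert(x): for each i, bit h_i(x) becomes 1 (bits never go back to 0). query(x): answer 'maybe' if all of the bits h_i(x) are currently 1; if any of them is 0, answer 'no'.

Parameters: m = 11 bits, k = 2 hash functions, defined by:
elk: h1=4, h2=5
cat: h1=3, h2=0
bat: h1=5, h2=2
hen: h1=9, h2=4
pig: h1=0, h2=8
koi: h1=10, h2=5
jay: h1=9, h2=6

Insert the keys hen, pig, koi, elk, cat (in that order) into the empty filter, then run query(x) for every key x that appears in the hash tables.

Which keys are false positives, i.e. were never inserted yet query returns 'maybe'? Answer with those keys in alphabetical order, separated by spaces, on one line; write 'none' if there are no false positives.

Start: bits=00000000000
After insert 'hen': sets bits 4 9 -> bits=00001000010
After insert 'pig': sets bits 0 8 -> bits=10001000110
After insert 'koi': sets bits 5 10 -> bits=10001100111
After insert 'elk': sets bits 4 5 -> bits=10001100111
After insert 'cat': sets bits 0 3 -> bits=10011100111
Not inserted: bat jay — query each against bits=10011100111:
query bat: checks bit2=0, bit5=1 (has a 0) -> no => not a false positive
query jay: checks bit6=0, bit9=1 (has a 0) -> no => not a false positive
False positives (alphabetical): none

Answer: none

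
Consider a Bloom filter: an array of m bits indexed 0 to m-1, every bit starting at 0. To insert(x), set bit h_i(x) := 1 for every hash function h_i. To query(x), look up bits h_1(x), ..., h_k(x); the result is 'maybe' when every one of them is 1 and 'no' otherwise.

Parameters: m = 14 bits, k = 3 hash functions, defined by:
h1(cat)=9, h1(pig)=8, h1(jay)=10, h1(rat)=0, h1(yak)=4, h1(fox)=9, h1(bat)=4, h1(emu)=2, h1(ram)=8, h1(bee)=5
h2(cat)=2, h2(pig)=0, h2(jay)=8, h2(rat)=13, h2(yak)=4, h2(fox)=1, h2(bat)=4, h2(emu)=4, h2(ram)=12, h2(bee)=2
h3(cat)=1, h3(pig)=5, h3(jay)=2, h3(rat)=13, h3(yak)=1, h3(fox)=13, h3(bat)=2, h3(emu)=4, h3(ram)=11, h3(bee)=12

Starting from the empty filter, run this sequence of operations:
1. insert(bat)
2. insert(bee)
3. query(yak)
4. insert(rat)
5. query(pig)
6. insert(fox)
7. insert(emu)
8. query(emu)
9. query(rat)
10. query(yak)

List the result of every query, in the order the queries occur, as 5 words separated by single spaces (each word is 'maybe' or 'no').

Start: bits=00000000000000
Op 1: insert bat -> sets bits 2 4 -> bits=00101000000000
Op 2: insert bee -> sets bits 2 5 12 -> bits=00101100000010
Op 3: query yak -> checks bit1=0, bit4=1 (has a 0) -> no
Op 4: insert rat -> sets bits 0 13 -> bits=10101100000011
Op 5: query pig -> checks bit0=1, bit5=1, bit8=0 (has a 0) -> no
Op 6: insert fox -> sets bits 1 9 13 -> bits=11101100010011
Op 7: insert emu -> sets bits 2 4 -> bits=11101100010011
Op 8: query emu -> checks bit2=1, bit4=1 (all 1) -> maybe
Op 9: query rat -> checks bit0=1, bit13=1 (all 1) -> maybe
Op 10: query yak -> checks bit1=1, bit4=1 (all 1) -> maybe
Query results in order: no no maybe maybe maybe

Answer: no no maybe maybe maybe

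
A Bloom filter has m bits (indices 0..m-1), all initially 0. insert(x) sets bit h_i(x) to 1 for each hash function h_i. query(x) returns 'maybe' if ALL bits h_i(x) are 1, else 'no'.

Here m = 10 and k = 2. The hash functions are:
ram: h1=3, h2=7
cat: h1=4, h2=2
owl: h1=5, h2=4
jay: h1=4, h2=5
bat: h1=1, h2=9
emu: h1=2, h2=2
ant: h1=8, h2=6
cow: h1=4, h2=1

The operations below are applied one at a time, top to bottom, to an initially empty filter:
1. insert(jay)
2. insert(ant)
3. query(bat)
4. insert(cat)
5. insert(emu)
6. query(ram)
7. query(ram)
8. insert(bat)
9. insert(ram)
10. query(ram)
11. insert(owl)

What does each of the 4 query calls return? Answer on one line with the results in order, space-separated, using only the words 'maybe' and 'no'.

Start: bits=0000000000
Op 1: insert jay -> sets bits 4 5 -> bits=0000110000
Op 2: insert ant -> sets bits 6 8 -> bits=0000111010
Op 3: query bat -> checks bit1=0, bit9=0 (has a 0) -> no
Op 4: insert cat -> sets bits 2 4 -> bits=0010111010
Op 5: insert emu -> sets bits 2 -> bits=0010111010
Op 6: query ram -> checks bit3=0, bit7=0 (has a 0) -> no
Op 7: query ram -> checks bit3=0, bit7=0 (has a 0) -> no
Op 8: insert bat -> sets bits 1 9 -> bits=0110111011
Op 9: insert ram -> sets bits 3 7 -> bits=0111111111
Op 10: query ram -> checks bit3=1, bit7=1 (all 1) -> maybe
Op 11: insert owl -> sets bits 4 5 -> bits=0111111111
Query results in order: no no no maybe

Answer: no no no maybe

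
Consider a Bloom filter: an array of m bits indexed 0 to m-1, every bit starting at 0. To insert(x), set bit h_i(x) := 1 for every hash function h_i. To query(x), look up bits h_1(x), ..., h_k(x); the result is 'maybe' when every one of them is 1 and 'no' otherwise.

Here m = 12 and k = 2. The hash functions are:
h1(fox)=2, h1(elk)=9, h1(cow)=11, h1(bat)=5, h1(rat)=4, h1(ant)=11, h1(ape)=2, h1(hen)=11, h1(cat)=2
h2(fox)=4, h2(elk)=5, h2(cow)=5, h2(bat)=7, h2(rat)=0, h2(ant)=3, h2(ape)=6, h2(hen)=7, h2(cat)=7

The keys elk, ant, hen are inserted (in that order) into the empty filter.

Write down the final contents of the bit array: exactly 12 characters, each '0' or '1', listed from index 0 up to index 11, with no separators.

Start: bits=000000000000
After insert 'elk': sets bits 5 9 -> bits=000001000100
After insert 'ant': sets bits 3 11 -> bits=000101000101
After insert 'hen': sets bits 7 11 -> bits=000101010101

Answer: 000101010101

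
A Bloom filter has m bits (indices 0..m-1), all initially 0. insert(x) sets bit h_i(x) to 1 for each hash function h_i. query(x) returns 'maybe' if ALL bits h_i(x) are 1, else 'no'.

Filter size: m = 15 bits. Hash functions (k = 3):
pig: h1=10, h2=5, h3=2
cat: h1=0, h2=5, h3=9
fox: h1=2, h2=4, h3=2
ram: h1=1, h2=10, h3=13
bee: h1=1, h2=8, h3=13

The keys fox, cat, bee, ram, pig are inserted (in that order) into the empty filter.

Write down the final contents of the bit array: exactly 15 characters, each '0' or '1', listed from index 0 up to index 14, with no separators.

Start: bits=000000000000000
After insert 'fox': sets bits 2 4 -> bits=001010000000000
After insert 'cat': sets bits 0 5 9 -> bits=101011000100000
After insert 'bee': sets bits 1 8 13 -> bits=111011001100010
After insert 'ram': sets bits 1 10 13 -> bits=111011001110010
After insert 'pig': sets bits 2 5 10 -> bits=111011001110010

Answer: 111011001110010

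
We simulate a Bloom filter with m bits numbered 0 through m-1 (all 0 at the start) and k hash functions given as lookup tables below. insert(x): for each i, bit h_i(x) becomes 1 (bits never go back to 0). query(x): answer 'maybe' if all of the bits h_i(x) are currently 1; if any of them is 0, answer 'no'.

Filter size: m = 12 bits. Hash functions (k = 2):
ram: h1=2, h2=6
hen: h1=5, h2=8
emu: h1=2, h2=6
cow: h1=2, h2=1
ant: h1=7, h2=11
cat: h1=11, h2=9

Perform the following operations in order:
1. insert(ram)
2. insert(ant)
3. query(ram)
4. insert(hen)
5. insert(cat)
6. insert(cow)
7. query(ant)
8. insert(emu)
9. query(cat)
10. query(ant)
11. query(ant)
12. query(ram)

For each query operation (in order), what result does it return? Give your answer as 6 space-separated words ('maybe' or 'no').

Start: bits=000000000000
Op 1: insert ram -> sets bits 2 6 -> bits=001000100000
Op 2: insert ant -> sets bits 7 11 -> bits=001000110001
Op 3: query ram -> checks bit2=1, bit6=1 (all 1) -> maybe
Op 4: insert hen -> sets bits 5 8 -> bits=001001111001
Op 5: insert cat -> sets bits 9 11 -> bits=001001111101
Op 6: insert cow -> sets bits 1 2 -> bits=011001111101
Op 7: query ant -> checks bit7=1, bit11=1 (all 1) -> maybe
Op 8: insert emu -> sets bits 2 6 -> bits=011001111101
Op 9: query cat -> checks bit9=1, bit11=1 (all 1) -> maybe
Op 10: query ant -> checks bit7=1, bit11=1 (all 1) -> maybe
Op 11: query ant -> checks bit7=1, bit11=1 (all 1) -> maybe
Op 12: query ram -> checks bit2=1, bit6=1 (all 1) -> maybe
Query results in order: maybe maybe maybe maybe maybe maybe

Answer: maybe maybe maybe maybe maybe maybe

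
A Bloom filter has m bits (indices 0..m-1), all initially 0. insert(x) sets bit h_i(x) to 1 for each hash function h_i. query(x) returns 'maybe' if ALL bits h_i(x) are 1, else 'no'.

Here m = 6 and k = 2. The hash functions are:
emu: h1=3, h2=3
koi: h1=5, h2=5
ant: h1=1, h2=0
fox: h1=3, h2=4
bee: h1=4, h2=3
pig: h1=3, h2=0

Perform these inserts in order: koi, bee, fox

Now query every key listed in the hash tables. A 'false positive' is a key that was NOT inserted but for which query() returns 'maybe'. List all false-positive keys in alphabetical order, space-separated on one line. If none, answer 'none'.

Start: bits=000000
After insert 'koi': sets bits 5 -> bits=000001
After insert 'bee': sets bits 3 4 -> bits=000111
After insert 'fox': sets bits 3 4 -> bits=000111
Not inserted: ant emu pig — query each against bits=000111:
query ant: checks bit0=0, bit1=0 (has a 0) -> no => not a false positive
query emu: checks bit3=1 (all 1) -> maybe => FALSE POSITIVE
query pig: checks bit0=0, bit3=1 (has a 0) -> no => not a false positive
False positives (alphabetical): emu

Answer: emu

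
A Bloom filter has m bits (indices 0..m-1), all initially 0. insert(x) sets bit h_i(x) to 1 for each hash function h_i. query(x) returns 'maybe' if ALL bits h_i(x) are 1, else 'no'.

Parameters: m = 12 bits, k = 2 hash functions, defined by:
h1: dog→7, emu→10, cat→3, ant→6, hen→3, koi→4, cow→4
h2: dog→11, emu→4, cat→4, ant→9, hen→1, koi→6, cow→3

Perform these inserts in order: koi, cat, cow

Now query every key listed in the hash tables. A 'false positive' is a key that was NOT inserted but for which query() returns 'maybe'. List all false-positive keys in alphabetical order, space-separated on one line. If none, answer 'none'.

Start: bits=000000000000
After insert 'koi': sets bits 4 6 -> bits=000010100000
After insert 'cat': sets bits 3 4 -> bits=000110100000
After insert 'cow': sets bits 3 4 -> bits=000110100000
Not inserted: ant dog emu hen — query each against bits=000110100000:
query ant: checks bit6=1, bit9=0 (has a 0) -> no => not a false positive
query dog: checks bit7=0, bit11=0 (has a 0) -> no => not a false positive
query emu: checks bit4=1, bit10=0 (has a 0) -> no => not a false positive
query hen: checks bit1=0, bit3=1 (has a 0) -> no => not a false positive
False positives (alphabetical): none

Answer: none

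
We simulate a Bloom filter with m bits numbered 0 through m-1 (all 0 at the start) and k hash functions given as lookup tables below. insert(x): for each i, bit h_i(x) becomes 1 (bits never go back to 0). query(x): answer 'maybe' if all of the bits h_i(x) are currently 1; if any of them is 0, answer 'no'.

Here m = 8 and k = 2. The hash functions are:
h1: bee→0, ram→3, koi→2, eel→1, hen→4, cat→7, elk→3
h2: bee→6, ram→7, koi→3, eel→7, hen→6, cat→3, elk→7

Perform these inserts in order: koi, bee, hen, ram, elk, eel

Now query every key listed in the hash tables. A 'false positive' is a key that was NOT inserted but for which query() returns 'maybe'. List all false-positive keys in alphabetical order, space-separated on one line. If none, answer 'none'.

Start: bits=00000000
After insert 'koi': sets bits 2 3 -> bits=00110000
After insert 'bee': sets bits 0 6 -> bits=10110010
After insert 'hen': sets bits 4 6 -> bits=10111010
After insert 'ram': sets bits 3 7 -> bits=10111011
After insert 'elk': sets bits 3 7 -> bits=10111011
After insert 'eel': sets bits 1 7 -> bits=11111011
Not inserted: cat — query each against bits=11111011:
query cat: checks bit3=1, bit7=1 (all 1) -> maybe => FALSE POSITIVE
False positives (alphabetical): cat

Answer: cat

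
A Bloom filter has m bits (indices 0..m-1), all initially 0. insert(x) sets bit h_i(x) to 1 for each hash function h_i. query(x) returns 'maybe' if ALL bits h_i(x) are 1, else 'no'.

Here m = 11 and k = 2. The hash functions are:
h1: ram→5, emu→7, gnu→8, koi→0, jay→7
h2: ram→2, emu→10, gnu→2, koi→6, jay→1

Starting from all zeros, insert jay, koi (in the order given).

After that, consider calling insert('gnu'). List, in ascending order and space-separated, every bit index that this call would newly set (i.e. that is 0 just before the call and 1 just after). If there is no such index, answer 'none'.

Start: bits=00000000000
After insert 'jay': sets bits 1 7 -> bits=01000001000
After insert 'koi': sets bits 0 6 -> bits=11000011000
insert 'gnu' would touch bits 2 8; currently bit2=0, bit8=0
Bits that are 0 among those (would change 0->1): 2 8

Answer: 2 8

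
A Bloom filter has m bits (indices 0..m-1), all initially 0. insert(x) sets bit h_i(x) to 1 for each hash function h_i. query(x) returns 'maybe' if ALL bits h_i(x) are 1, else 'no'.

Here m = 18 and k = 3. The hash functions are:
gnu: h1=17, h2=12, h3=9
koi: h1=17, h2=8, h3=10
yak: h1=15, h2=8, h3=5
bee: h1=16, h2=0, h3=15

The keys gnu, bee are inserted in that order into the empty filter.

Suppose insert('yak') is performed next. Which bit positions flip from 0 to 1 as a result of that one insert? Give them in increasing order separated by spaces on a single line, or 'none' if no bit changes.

Start: bits=000000000000000000
After insert 'gnu': sets bits 9 12 17 -> bits=000000000100100001
After insert 'bee': sets bits 0 15 16 -> bits=100000000100100111
insert 'yak' would touch bits 5 8 15; currently bit5=0, bit8=0, bit15=1
Bits that are 0 among those (would change 0->1): 5 8

Answer: 5 8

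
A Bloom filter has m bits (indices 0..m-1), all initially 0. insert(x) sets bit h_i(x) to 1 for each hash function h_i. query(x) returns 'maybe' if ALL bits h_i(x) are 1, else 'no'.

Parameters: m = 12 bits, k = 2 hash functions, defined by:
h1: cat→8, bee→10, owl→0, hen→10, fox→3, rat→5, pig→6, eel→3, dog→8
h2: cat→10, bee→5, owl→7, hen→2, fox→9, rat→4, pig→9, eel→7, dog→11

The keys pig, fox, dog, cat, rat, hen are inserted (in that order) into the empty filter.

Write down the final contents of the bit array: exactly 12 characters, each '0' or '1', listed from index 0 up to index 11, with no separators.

Start: bits=000000000000
After insert 'pig': sets bits 6 9 -> bits=000000100100
After insert 'fox': sets bits 3 9 -> bits=000100100100
After insert 'dog': sets bits 8 11 -> bits=000100101101
After insert 'cat': sets bits 8 10 -> bits=000100101111
After insert 'rat': sets bits 4 5 -> bits=000111101111
After insert 'hen': sets bits 2 10 -> bits=001111101111

Answer: 001111101111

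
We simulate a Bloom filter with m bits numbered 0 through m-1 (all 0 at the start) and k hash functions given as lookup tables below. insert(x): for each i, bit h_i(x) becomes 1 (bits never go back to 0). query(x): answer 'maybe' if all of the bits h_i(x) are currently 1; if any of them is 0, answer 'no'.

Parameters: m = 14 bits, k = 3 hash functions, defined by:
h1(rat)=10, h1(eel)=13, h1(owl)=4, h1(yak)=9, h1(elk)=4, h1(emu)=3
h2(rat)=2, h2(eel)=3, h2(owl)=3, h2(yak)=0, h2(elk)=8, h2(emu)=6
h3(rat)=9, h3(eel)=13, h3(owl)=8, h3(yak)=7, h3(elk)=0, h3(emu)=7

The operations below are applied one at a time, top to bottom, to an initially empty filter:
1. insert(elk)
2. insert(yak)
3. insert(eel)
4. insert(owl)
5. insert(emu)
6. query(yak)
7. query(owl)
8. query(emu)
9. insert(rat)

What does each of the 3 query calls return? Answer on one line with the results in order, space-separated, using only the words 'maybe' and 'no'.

Answer: maybe maybe maybe

Derivation:
Start: bits=00000000000000
Op 1: insert elk -> sets bits 0 4 8 -> bits=10001000100000
Op 2: insert yak -> sets bits 0 7 9 -> bits=10001001110000
Op 3: insert eel -> sets bits 3 13 -> bits=10011001110001
Op 4: insert owl -> sets bits 3 4 8 -> bits=10011001110001
Op 5: insert emu -> sets bits 3 6 7 -> bits=10011011110001
Op 6: query yak -> checks bit0=1, bit7=1, bit9=1 (all 1) -> maybe
Op 7: query owl -> checks bit3=1, bit4=1, bit8=1 (all 1) -> maybe
Op 8: query emu -> checks bit3=1, bit6=1, bit7=1 (all 1) -> maybe
Op 9: insert rat -> sets bits 2 9 10 -> bits=10111011111001
Query results in order: maybe maybe maybe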